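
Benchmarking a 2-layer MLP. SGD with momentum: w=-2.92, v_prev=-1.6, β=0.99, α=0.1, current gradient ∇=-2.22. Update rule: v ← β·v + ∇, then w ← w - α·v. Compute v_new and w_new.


v_new = 0.99·-1.6 - 2.22 = -1.584 - 2.22 = -3.804
w_new = -2.92 - 0.1·-3.804 = -2.92 + 0.3804 = -2.5396

v_new=-3.804, w_new=-2.5396


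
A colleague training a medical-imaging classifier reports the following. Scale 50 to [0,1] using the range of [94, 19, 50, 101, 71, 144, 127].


min=19, max=144
(50-19)/(144-19) = 31/125 = 0.248

0.248


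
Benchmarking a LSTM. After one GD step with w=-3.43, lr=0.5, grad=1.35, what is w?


w_new = w - α·∇
= -3.43 - 0.5·1.35
= -3.43 - 0.675
= -4.105

-4.105


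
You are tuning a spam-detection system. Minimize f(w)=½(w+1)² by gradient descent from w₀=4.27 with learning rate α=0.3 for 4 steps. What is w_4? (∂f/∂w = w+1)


step 1: grad = 4.27+1 = 5.27; w = 4.27 - 0.3·(5.27) = 2.689
step 2: grad = 2.689+1 = 3.689; w = 2.689 - 0.3·(3.689) = 1.5823
step 3: grad = 1.5823+1 = 2.5823; w = 1.5823 - 0.3·(2.5823) = 0.80761
step 4: grad = 0.80761+1 = 1.80761; w = 0.80761 - 0.3·(1.80761) = 0.265327

0.265327


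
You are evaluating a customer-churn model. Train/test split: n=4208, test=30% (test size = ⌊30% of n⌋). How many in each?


Test = ⌊4208·30/100⌋ = 1262
Train = 4208 - 1262 = 2946

Train: 2946, Test: 1262


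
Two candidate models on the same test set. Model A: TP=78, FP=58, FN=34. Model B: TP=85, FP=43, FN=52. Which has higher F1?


Model A: P=78/136=0.5735, R=78/112=0.6964, F1=2PR/(P+R)=2TP/(2TP+FP+FN)=156/248=0.629
Model B: P=85/128=0.6641, R=85/137=0.6204, F1=2PR/(P+R)=2TP/(2TP+FP+FN)=170/265=0.6415
0.629 < 0.6415 → Model B

Model B


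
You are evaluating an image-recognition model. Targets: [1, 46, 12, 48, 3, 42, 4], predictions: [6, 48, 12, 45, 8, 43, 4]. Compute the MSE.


Squared errors: (1-6)²=25, (46-48)²=4, (12-12)²=0, (48-45)²=9, (3-8)²=25, (42-43)²=1, (4-4)²=0
Sum = 64
MSE = 64/7 = 64/7

64/7


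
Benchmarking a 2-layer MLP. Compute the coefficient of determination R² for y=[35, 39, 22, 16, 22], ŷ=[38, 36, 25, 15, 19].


ȳ = 26.8
SS_res = Σ(y-ŷ)² = 37
SS_tot = Σ(y-ȳ)² = 378.8
R² = 1 - SS_res/SS_tot = 1 - 0.0977 = 0.9023

0.9023


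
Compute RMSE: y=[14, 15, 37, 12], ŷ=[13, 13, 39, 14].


MSE = 13/4 = 3.25
RMSE = √(13/4) = 1.8028

1.8028


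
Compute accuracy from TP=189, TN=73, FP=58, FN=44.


Accuracy = (TP+TN)/(TP+TN+FP+FN)
= (189+73)/(364)
= 262/364 = 71.98%

71.98%


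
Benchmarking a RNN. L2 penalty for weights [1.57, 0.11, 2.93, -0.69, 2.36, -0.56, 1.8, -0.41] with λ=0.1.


‖w‖₂² = (1.57)² + (0.11)² + (2.93)² + (-0.69)² + (2.36)² + (-0.56)² + (1.8)² + (-0.41)²
     = 2.4649 + 0.0121 + 8.5849 + 0.4761 + 5.5696 + 0.3136 + 3.24 + 0.1681
     = 20.8293
λ·‖w‖₂² = 0.1·20.8293 = 2.08293

2.08293


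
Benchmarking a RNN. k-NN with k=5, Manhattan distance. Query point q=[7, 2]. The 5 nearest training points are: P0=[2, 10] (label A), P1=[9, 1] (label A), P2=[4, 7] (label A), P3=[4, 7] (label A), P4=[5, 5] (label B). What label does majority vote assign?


d(q,P0) = 13  (label A)
d(q,P1) = 3  (label A)
d(q,P2) = 8  (label A)
d(q,P3) = 8  (label A)
d(q,P4) = 5  (label B)
Votes: A=4, B=1
Majority → A

A


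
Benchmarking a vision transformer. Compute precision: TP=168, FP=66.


Precision = TP/(TP+FP)
= 168/(168+66)
= 168/234 = 71.79%

71.79%


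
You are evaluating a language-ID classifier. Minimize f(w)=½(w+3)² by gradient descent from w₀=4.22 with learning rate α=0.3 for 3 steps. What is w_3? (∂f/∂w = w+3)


step 1: grad = 4.22+3 = 7.22; w = 4.22 - 0.3·(7.22) = 2.054
step 2: grad = 2.054+3 = 5.054; w = 2.054 - 0.3·(5.054) = 0.5378
step 3: grad = 0.5378+3 = 3.5378; w = 0.5378 - 0.3·(3.5378) = -0.52354

-0.52354


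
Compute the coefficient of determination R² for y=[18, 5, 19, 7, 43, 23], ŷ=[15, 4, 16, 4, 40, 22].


ȳ = 19.1667
SS_res = Σ(y-ŷ)² = 38
SS_tot = Σ(y-ȳ)² = 932.83
R² = 1 - SS_res/SS_tot = 1 - 0.0407 = 0.9593

0.9593


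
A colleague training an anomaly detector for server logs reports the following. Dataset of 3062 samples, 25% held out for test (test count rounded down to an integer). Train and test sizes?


Test = ⌊3062·25/100⌋ = 765
Train = 3062 - 765 = 2297

Train: 2297, Test: 765


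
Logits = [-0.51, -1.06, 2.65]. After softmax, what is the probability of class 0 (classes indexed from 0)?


Exponentials: e^-0.51=0.6005, e^-1.06=0.3465, e^2.65=14.154
Sum = 15.101
Softmax = [0.0398, 0.0229, 0.9373]
p[0] = 0.6005/15.101 = 0.0398

0.0398


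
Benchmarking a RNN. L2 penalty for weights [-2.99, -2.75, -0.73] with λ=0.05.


‖w‖₂² = (-2.99)² + (-2.75)² + (-0.73)²
     = 8.9401 + 7.5625 + 0.5329
     = 17.0355
λ·‖w‖₂² = 0.05·17.0355 = 0.851775

0.851775


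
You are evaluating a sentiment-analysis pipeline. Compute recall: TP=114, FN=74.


Recall = TP/(TP+FN)
= 114/(114+74)
= 114/188 = 60.64%

60.64%


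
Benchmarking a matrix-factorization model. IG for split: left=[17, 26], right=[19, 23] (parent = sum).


Parent = [36, 49], H_parent = 0.9831
H_left = 0.9682 (n=43), H_right = 0.9934 (n=42)
H_children = (43/85)·0.9682 + (42/85)·0.9934 = 0.9807
IG = 0.9831 - 0.9807 = 0.0024

0.0024


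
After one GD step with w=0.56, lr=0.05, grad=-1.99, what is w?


w_new = w - α·∇
= 0.56 - 0.05·-1.99
= 0.56 + 0.0995
= 0.6595

0.6595


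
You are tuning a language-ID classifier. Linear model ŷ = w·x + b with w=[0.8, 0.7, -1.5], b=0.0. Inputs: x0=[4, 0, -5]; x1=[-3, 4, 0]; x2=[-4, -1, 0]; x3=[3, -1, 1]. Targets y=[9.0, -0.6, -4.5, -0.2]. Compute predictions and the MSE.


ŷ0 = (0.8)·(4) + (0.7)·(0) + (-1.5)·(-5) + 0.0 = 10.7
ŷ1 = (0.8)·(-3) + (0.7)·(4) + (-1.5)·(0) + 0.0 = 0.4
ŷ2 = (0.8)·(-4) + (0.7)·(-1) + (-1.5)·(0) + 0.0 = -3.9
ŷ3 = (0.8)·(3) + (0.7)·(-1) + (-1.5)·(1) + 0.0 = 0.2
errors² = [2.89, 1.0, 0.36, 0.16]
MSE = 4.4100/4 = 1.1025

1.1025


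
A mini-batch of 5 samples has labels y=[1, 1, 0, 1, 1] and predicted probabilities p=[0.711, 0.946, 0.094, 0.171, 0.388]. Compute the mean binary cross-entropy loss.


L[0] = -ln(0.711) = 0.3411
L[1] = -ln(0.946) = 0.0555
L[2] = -ln(1-0.094) = -ln(0.906) = 0.0987
L[3] = -ln(0.171) = 1.7661
L[4] = -ln(0.388) = 0.9467
mean = (0.3411 + 0.0555 + 0.0987 + 1.7661 + 0.9467)/5 = 0.6416

0.6416


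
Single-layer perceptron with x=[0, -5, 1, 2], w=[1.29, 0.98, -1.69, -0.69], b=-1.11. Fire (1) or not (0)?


z = (0)·(1.29) + (-5)·(0.98) + (1)·(-1.69) + (2)·(-0.69) - 1.11
  = -9.08
step(z) = 0 (z<0)

0


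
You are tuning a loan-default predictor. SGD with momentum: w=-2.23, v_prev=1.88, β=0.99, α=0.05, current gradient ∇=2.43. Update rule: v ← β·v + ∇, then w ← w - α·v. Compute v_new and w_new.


v_new = 0.99·1.88 + 2.43 = 1.8612 + 2.43 = 4.2912
w_new = -2.23 - 0.05·4.2912 = -2.23 - 0.21456 = -2.44456

v_new=4.2912, w_new=-2.44456


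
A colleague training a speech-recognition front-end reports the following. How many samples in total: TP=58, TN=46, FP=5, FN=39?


Total = TP + TN + FP + FN
= 58 + 46 + 5 + 39
= 148
(Predicted positive: 63, predicted negative: 85)

148


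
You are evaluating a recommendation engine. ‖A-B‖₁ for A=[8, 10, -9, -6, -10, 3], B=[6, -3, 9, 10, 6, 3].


d = |8-6| + |10+ 3| + |-9-9| + |-6-10| + |-10-6| + |3-3|
  = 2 + 13 + 18 + 16 + 16 + 0
  = 65

65


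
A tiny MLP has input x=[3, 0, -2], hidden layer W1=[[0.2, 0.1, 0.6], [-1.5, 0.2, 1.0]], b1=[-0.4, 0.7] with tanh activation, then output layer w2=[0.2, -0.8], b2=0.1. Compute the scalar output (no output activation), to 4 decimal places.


z1[0] = (0.2)·(3) + (0.1)·(0) + (0.6)·(-2) - 0.4 = -1.0
z1[1] = (-1.5)·(3) + (0.2)·(0) + (1.0)·(-2) + 0.7 = -5.8
h = tanh(z1) = [-0.7616, -1.0]
output = (0.2)·(-0.7616) + (-0.8)·(-1.0) + 0.1 = 0.7477

0.7477


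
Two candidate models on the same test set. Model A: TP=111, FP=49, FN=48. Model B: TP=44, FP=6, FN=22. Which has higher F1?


Model A: P=111/160=0.6937, R=111/159=0.6981, F1=2PR/(P+R)=2TP/(2TP+FP+FN)=222/319=0.6959
Model B: P=44/50=0.88, R=44/66=0.6667, F1=2PR/(P+R)=2TP/(2TP+FP+FN)=88/116=0.7586
0.6959 < 0.7586 → Model B

Model B


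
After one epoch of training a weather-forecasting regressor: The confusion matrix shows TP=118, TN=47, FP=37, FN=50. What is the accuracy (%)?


Accuracy = (TP+TN)/(TP+TN+FP+FN)
= (118+47)/(252)
= 165/252 = 65.48%

65.48%


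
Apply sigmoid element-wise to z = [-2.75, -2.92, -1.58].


σ(-2.75) = 1/(1+e^2.75) = 0.0601
σ(-2.92) = 1/(1+e^2.92) = 0.0512
σ(-1.58) = 1/(1+e^1.58) = 0.1708
result = [0.0601, 0.0512, 0.1708]

[0.0601, 0.0512, 0.1708]


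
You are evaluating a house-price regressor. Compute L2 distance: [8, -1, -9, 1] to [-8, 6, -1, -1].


d = √((8+ 8)² + (-1-6)² + (-9+ 1)² + (1+ 1)²)
  = √(256 + 49 + 64 + 4)
  = √373 = 19.3132

19.3132


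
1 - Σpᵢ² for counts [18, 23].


Probabilities: [18/41, 23/41] ≈ [0.439, 0.561]
Σpᵢ² = (324 + 529)/41² = 853/1681
Gini = 1 - Σpᵢ² = 1 - 853/1681 = 0.4926

0.4926


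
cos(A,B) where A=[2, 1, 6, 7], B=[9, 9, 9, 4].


A·B = 2·9 + 1·9 + 6·9 + 7·4 = 109
‖A‖ = √90 = 9.4868, ‖B‖ = √259 = 16.0935
cos = 109/(√90·√259) = 109/√23310 = 0.7139

0.7139


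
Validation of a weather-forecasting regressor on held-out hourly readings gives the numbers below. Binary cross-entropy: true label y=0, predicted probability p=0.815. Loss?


BCE = -[y·ln(p) + (1-y)·ln(1-p)]
= -0 - 1·ln(1-0.815)
= -ln(0.185) = 1.6874

1.6874


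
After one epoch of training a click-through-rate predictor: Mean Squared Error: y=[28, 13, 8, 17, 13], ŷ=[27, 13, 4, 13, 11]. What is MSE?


Squared errors: (28-27)²=1, (13-13)²=0, (8-4)²=16, (17-13)²=16, (13-11)²=4
Sum = 37
MSE = 37/5 = 37/5

37/5


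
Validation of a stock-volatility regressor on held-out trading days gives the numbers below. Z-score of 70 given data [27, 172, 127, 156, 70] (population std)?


μ = 110.4, σ = 54.2903
z = (70 - 110.4)/54.2903 = -0.7441

-0.7441


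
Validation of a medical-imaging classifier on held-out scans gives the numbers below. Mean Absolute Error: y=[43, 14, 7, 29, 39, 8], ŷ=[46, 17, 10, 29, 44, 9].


Absolute errors: |43-46|=3, |14-17|=3, |7-10|=3, |29-29|=0, |39-44|=5, |8-9|=1
Sum = 15
MAE = 15/6 = 5/2

5/2


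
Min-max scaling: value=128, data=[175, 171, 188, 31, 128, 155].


min=31, max=188
(128-31)/(188-31) = 97/157 = 0.6178

0.6178


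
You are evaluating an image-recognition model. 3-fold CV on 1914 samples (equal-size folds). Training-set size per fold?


Fold size = 1914/3 = 638
Training per fold = 1914 - 638 = 1276

1276


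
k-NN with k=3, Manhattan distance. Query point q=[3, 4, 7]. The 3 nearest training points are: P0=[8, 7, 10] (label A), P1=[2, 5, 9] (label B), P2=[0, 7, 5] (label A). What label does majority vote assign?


d(q,P0) = 11  (label A)
d(q,P1) = 4  (label B)
d(q,P2) = 8  (label A)
Votes: A=2, B=1
Majority → A

A


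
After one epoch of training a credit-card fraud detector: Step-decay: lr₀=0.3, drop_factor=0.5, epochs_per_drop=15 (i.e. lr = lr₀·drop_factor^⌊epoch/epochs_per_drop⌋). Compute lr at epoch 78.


n_drops = ⌊78/15⌋ = 5
lr = 0.3·0.5^5 = 0.3·0.03125 = 0.009375

0.009375


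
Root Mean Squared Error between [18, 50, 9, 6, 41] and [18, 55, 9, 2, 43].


MSE = 45/5 = 9
RMSE = √(45/5) = 3.0

3.0


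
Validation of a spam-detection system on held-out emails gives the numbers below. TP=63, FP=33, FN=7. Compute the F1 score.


Precision = 63/96 = 0.6562
Recall = 63/70 = 0.9
F1 = 2·P·R/(P+R) = 2·TP/(2·TP+FP+FN) = 126/(126+33+7) = 126/166 = 0.759

0.759


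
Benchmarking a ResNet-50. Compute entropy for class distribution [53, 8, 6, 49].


Probabilities: [53/116, 8/116, 6/116, 49/116] ≈ [0.4569, 0.069, 0.0517, 0.4224]
H = -((53/116)·log₂(53/116) + (8/116)·log₂(8/116) + (6/116)·log₂(6/116) + (49/116)·log₂(49/116))
  = 1.5286 bits

1.5286 bits


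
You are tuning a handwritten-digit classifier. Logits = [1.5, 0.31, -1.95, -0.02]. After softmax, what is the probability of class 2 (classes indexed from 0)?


Exponentials: e^1.5=4.4817, e^0.31=1.3634, e^-1.95=0.1423, e^-0.02=0.9802
Sum = 6.9676
Softmax = [0.6432, 0.1957, 0.0204, 0.1407]
p[2] = 0.1423/6.9676 = 0.0204

0.0204


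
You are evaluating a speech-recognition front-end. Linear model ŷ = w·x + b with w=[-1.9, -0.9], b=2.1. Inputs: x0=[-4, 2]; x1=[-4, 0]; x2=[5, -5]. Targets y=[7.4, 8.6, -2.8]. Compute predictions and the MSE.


ŷ0 = (-1.9)·(-4) + (-0.9)·(2) + 2.1 = 7.9
ŷ1 = (-1.9)·(-4) + (-0.9)·(0) + 2.1 = 9.7
ŷ2 = (-1.9)·(5) + (-0.9)·(-5) + 2.1 = -2.9
errors² = [0.25, 1.21, 0.01]
MSE = 1.4700/3 = 0.49

0.49


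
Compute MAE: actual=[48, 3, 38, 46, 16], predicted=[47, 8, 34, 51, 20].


Absolute errors: |48-47|=1, |3-8|=5, |38-34|=4, |46-51|=5, |16-20|=4
Sum = 19
MAE = 19/5 = 19/5

19/5


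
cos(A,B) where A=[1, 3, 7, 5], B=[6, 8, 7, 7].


A·B = 1·6 + 3·8 + 7·7 + 5·7 = 114
‖A‖ = √84 = 9.1652, ‖B‖ = √198 = 14.0712
cos = 114/(√84·√198) = 114/√16632 = 0.884

0.884


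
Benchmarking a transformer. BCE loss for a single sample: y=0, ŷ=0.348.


BCE = -[y·ln(p) + (1-y)·ln(1-p)]
= -0 - 1·ln(1-0.348)
= -ln(0.652) = 0.4277

0.4277


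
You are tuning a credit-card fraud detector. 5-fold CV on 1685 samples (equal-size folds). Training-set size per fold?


Fold size = 1685/5 = 337
Training per fold = 1685 - 337 = 1348

1348


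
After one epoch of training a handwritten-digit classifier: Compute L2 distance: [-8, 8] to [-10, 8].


d = √((-8+ 10)² + (8-8)²)
  = √(4 + 0)
  = √4 = 2.0

2.0


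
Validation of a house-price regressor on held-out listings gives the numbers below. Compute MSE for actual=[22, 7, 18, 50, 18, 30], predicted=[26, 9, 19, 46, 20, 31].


Squared errors: (22-26)²=16, (7-9)²=4, (18-19)²=1, (50-46)²=16, (18-20)²=4, (30-31)²=1
Sum = 42
MSE = 42/6 = 7

7


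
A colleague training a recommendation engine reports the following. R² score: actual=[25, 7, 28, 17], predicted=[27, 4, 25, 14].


ȳ = 19.25
SS_res = Σ(y-ŷ)² = 31
SS_tot = Σ(y-ȳ)² = 264.75
R² = 1 - SS_res/SS_tot = 1 - 0.1171 = 0.8829

0.8829


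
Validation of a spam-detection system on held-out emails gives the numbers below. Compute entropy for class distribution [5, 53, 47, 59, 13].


Probabilities: [5/177, 53/177, 47/177, 59/177, 13/177] ≈ [0.0282, 0.2994, 0.2655, 0.3333, 0.0734]
H = -((5/177)·log₂(5/177) + (53/177)·log₂(53/177) + (47/177)·log₂(47/177) + (59/177)·log₂(59/177) + (13/177)·log₂(13/177))
  = 1.9793 bits

1.9793 bits


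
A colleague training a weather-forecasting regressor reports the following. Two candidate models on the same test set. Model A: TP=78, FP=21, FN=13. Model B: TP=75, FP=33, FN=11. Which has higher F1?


Model A: P=78/99=0.7879, R=78/91=0.8571, F1=2PR/(P+R)=2TP/(2TP+FP+FN)=156/190=0.8211
Model B: P=75/108=0.6944, R=75/86=0.8721, F1=2PR/(P+R)=2TP/(2TP+FP+FN)=150/194=0.7732
0.8211 > 0.7732 → Model A

Model A


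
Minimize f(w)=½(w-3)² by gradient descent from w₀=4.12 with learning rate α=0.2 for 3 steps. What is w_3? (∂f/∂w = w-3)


step 1: grad = 4.12-3 = 1.12; w = 4.12 - 0.2·(1.12) = 3.896
step 2: grad = 3.896-3 = 0.896; w = 3.896 - 0.2·(0.896) = 3.7168
step 3: grad = 3.7168-3 = 0.7168; w = 3.7168 - 0.2·(0.7168) = 3.57344

3.57344


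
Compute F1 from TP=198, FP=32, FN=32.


Precision = 198/230 = 0.8609
Recall = 198/230 = 0.8609
F1 = 2·P·R/(P+R) = 2·TP/(2·TP+FP+FN) = 396/(396+32+32) = 396/460 = 0.8609

0.8609


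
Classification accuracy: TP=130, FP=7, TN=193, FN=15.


Accuracy = (TP+TN)/(TP+TN+FP+FN)
= (130+193)/(345)
= 323/345 = 93.62%

93.62%


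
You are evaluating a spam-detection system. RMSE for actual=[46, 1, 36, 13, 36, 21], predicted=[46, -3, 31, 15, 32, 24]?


MSE = 70/6 = 11.6667
RMSE = √(70/6) = 3.4157

3.4157


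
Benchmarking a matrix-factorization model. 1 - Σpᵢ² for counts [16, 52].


Probabilities: [16/68, 52/68] ≈ [0.2353, 0.7647]
Σpᵢ² = (256 + 2704)/68² = 2960/4624
Gini = 1 - Σpᵢ² = 1 - 2960/4624 = 0.3599

0.3599


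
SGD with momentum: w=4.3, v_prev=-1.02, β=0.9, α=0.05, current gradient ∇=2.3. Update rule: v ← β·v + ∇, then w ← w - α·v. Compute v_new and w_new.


v_new = 0.9·-1.02 + 2.3 = -0.918 + 2.3 = 1.382
w_new = 4.3 - 0.05·1.382 = 4.3 - 0.0691 = 4.2309

v_new=1.382, w_new=4.2309


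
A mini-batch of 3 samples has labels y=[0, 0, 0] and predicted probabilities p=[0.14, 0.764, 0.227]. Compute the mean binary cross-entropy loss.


L[0] = -ln(1-0.14) = -ln(0.86) = 0.1508
L[1] = -ln(1-0.764) = -ln(0.236) = 1.4439
L[2] = -ln(1-0.227) = -ln(0.773) = 0.2575
mean = (0.1508 + 1.4439 + 0.2575)/3 = 0.6174

0.6174


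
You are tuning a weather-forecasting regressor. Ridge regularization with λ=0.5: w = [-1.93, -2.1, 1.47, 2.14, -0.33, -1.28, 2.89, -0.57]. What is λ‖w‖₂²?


‖w‖₂² = (-1.93)² + (-2.1)² + (1.47)² + (2.14)² + (-0.33)² + (-1.28)² + (2.89)² + (-0.57)²
     = 3.7249 + 4.41 + 2.1609 + 4.5796 + 0.1089 + 1.6384 + 8.3521 + 0.3249
     = 25.2997
λ·‖w‖₂² = 0.5·25.2997 = 12.64985

12.64985


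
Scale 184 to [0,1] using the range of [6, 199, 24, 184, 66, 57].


min=6, max=199
(184-6)/(199-6) = 178/193 = 0.9223

0.9223


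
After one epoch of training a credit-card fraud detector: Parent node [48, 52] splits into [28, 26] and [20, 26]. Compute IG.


Parent = [48, 52], H_parent = 0.9988
H_left = 0.999 (n=54), H_right = 0.9877 (n=46)
H_children = (54/100)·0.999 + (46/100)·0.9877 = 0.9938
IG = 0.9988 - 0.9938 = 0.005

0.005


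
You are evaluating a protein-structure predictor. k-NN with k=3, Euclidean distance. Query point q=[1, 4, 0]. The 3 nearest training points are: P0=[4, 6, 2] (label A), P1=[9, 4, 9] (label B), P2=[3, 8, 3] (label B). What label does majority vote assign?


d(q,P0) = 4.1231  (label A)
d(q,P1) = 12.0416  (label B)
d(q,P2) = 5.3852  (label B)
Votes: A=1, B=2
Majority → B

B


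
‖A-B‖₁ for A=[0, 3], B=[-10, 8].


d = |0+ 10| + |3-8|
  = 10 + 5
  = 15

15


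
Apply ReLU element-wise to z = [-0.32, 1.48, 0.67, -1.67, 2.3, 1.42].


ReLU(-0.32) = max(0, -0.32) = 0.0
ReLU(1.48) = max(0, 1.48) = 1.48
ReLU(0.67) = max(0, 0.67) = 0.67
ReLU(-1.67) = max(0, -1.67) = 0.0
ReLU(2.3) = max(0, 2.3) = 2.3
ReLU(1.42) = max(0, 1.42) = 1.42
result = [0.0, 1.48, 0.67, 0.0, 2.3, 1.42]

[0.0, 1.48, 0.67, 0.0, 2.3, 1.42]


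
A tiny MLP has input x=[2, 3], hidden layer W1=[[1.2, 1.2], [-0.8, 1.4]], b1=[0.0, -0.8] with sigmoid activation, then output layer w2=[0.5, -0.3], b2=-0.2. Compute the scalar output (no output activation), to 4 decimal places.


z1[0] = (1.2)·(2) + (1.2)·(3) + 0.0 = 6.0
z1[1] = (-0.8)·(2) + (1.4)·(3) - 0.8 = 1.8
h = sigmoid(z1) = [0.9975, 0.8581]
output = (0.5)·(0.9975) + (-0.3)·(0.8581) - 0.2 = 0.0413

0.0413


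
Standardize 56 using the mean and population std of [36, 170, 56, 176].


μ = 109.5, σ = 63.9277
z = (56 - 109.5)/63.9277 = -0.8369

-0.8369


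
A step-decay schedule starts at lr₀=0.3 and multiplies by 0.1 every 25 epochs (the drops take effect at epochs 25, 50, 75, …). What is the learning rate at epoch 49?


n_drops = ⌊49/25⌋ = 1
lr = 0.3·0.1^1 = 0.3·0.1 = 0.03

0.03


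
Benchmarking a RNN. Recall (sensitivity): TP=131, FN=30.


Recall = TP/(TP+FN)
= 131/(131+30)
= 131/161 = 81.37%

81.37%


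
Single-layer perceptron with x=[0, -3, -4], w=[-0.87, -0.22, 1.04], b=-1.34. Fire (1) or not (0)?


z = (0)·(-0.87) + (-3)·(-0.22) + (-4)·(1.04) - 1.34
  = -4.84
step(z) = 0 (z<0)

0


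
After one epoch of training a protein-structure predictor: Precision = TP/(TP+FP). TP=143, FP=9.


Precision = TP/(TP+FP)
= 143/(143+9)
= 143/152 = 94.08%

94.08%


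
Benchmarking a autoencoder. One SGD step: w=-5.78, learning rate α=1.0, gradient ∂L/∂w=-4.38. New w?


w_new = w - α·∇
= -5.78 - 1.0·-4.38
= -5.78 + 4.38
= -1.4

-1.4


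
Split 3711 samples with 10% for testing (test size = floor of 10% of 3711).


Test = ⌊3711·10/100⌋ = 371
Train = 3711 - 371 = 3340

Train: 3340, Test: 371


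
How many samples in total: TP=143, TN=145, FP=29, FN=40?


Total = TP + TN + FP + FN
= 143 + 145 + 29 + 40
= 357
(Predicted positive: 172, predicted negative: 185)

357


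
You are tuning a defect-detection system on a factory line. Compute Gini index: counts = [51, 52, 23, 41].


Probabilities: [51/167, 52/167, 23/167, 41/167] ≈ [0.3054, 0.3114, 0.1377, 0.2455]
Σpᵢ² = (2601 + 2704 + 529 + 1681)/167² = 7515/27889
Gini = 1 - Σpᵢ² = 1 - 7515/27889 = 0.7305

0.7305


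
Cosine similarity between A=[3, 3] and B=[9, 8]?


A·B = 3·9 + 3·8 = 51
‖A‖ = √18 = 4.2426, ‖B‖ = √145 = 12.0416
cos = 51/(√18·√145) = 51/√2610 = 0.9983

0.9983


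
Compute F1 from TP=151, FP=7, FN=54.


Precision = 151/158 = 0.9557
Recall = 151/205 = 0.7366
F1 = 2·P·R/(P+R) = 2·TP/(2·TP+FP+FN) = 302/(302+7+54) = 302/363 = 0.832

0.832


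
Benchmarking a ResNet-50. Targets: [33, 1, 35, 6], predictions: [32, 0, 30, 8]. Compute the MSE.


Squared errors: (33-32)²=1, (1-0)²=1, (35-30)²=25, (6-8)²=4
Sum = 31
MSE = 31/4 = 31/4

31/4


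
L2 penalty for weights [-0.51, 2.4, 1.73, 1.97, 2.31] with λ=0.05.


‖w‖₂² = (-0.51)² + (2.4)² + (1.73)² + (1.97)² + (2.31)²
     = 0.2601 + 5.76 + 2.9929 + 3.8809 + 5.3361
     = 18.23
λ·‖w‖₂² = 0.05·18.23 = 0.9115

0.9115


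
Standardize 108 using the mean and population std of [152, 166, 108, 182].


μ = 152, σ = 27.5318
z = (108 - 152)/27.5318 = -1.5982

-1.5982


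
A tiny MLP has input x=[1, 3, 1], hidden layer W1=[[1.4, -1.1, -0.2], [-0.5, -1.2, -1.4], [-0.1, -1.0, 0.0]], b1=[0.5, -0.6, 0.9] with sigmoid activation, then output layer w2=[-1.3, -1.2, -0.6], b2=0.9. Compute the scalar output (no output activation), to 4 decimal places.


z1[0] = (1.4)·(1) + (-1.1)·(3) + (-0.2)·(1) + 0.5 = -1.6
z1[1] = (-0.5)·(1) + (-1.2)·(3) + (-1.4)·(1) - 0.6 = -6.1
z1[2] = (-0.1)·(1) + (-1.0)·(3) + (0.0)·(1) + 0.9 = -2.2
h = sigmoid(z1) = [0.168, 0.0022, 0.0998]
output = (-1.3)·(0.168) + (-1.2)·(0.0022) + (-0.6)·(0.0998) + 0.9 = 0.6191

0.6191


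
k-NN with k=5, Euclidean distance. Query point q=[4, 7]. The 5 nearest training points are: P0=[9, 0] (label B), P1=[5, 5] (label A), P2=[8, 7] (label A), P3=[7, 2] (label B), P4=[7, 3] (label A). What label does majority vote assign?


d(q,P0) = 8.6023  (label B)
d(q,P1) = 2.2361  (label A)
d(q,P2) = 4.0  (label A)
d(q,P3) = 5.831  (label B)
d(q,P4) = 5.0  (label A)
Votes: A=3, B=2
Majority → A

A


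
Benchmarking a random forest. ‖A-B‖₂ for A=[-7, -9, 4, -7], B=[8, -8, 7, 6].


d = √((-7-8)² + (-9+ 8)² + (4-7)² + (-7-6)²)
  = √(225 + 1 + 9 + 169)
  = √404 = 20.0998

20.0998


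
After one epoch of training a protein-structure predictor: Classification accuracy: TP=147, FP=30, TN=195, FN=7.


Accuracy = (TP+TN)/(TP+TN+FP+FN)
= (147+195)/(379)
= 342/379 = 90.24%

90.24%


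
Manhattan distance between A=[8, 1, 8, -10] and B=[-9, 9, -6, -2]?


d = |8+ 9| + |1-9| + |8+ 6| + |-10+ 2|
  = 17 + 8 + 14 + 8
  = 47

47


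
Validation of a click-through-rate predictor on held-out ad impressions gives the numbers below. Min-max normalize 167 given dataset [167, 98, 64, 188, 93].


min=64, max=188
(167-64)/(188-64) = 103/124 = 0.8306

0.8306


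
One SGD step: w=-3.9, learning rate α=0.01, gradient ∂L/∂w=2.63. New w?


w_new = w - α·∇
= -3.9 - 0.01·2.63
= -3.9 - 0.0263
= -3.9263

-3.9263


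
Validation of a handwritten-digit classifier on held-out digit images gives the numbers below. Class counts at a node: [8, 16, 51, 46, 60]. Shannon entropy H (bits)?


Probabilities: [8/181, 16/181, 51/181, 46/181, 60/181] ≈ [0.0442, 0.0884, 0.2818, 0.2541, 0.3315]
H = -((8/181)·log₂(8/181) + (16/181)·log₂(16/181) + (51/181)·log₂(51/181) + (46/181)·log₂(46/181) + (60/181)·log₂(60/181))
  = 2.0535 bits

2.0535 bits


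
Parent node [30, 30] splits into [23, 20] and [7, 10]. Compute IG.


Parent = [30, 30], H_parent = 1
H_left = 0.9965 (n=43), H_right = 0.9774 (n=17)
H_children = (43/60)·0.9965 + (17/60)·0.9774 = 0.9911
IG = 1 - 0.9911 = 0.0089

0.0089


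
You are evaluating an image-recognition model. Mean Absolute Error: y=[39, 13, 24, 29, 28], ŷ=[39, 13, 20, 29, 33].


Absolute errors: |39-39|=0, |13-13|=0, |24-20|=4, |29-29|=0, |28-33|=5
Sum = 9
MAE = 9/5 = 9/5

9/5


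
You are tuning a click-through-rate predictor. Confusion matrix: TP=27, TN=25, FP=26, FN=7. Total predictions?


Total = TP + TN + FP + FN
= 27 + 25 + 26 + 7
= 85
(Predicted positive: 53, predicted negative: 32)

85


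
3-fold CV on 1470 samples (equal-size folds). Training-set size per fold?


Fold size = 1470/3 = 490
Training per fold = 1470 - 490 = 980

980


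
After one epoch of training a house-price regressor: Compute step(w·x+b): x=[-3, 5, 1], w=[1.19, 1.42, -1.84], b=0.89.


z = (-3)·(1.19) + (5)·(1.42) + (1)·(-1.84) + 0.89
  = 2.58
step(z) = 1 (z≥0)

1


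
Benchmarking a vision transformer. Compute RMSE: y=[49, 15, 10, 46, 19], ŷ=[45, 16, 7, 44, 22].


MSE = 39/5 = 7.8
RMSE = √(39/5) = 2.7928

2.7928


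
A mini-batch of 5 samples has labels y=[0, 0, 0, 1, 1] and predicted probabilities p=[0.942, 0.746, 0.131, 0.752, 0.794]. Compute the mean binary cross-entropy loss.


L[0] = -ln(1-0.942) = -ln(0.058) = 2.8473
L[1] = -ln(1-0.746) = -ln(0.254) = 1.3704
L[2] = -ln(1-0.131) = -ln(0.869) = 0.1404
L[3] = -ln(0.752) = 0.285
L[4] = -ln(0.794) = 0.2307
mean = (2.8473 + 1.3704 + 0.1404 + 0.285 + 0.2307)/5 = 0.9748

0.9748


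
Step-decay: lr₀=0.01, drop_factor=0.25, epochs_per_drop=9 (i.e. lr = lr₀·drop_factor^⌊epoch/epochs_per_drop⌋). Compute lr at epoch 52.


n_drops = ⌊52/9⌋ = 5
lr = 0.01·0.25^5 = 0.01·0.0009765625 = 0.000009765625

0.000009765625


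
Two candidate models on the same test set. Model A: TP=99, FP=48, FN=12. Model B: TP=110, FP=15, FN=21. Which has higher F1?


Model A: P=99/147=0.6735, R=99/111=0.8919, F1=2PR/(P+R)=2TP/(2TP+FP+FN)=198/258=0.7674
Model B: P=110/125=0.88, R=110/131=0.8397, F1=2PR/(P+R)=2TP/(2TP+FP+FN)=220/256=0.8594
0.7674 < 0.8594 → Model B

Model B


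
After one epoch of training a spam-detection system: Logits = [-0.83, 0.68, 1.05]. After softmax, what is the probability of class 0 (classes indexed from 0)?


Exponentials: e^-0.83=0.436, e^0.68=1.9739, e^1.05=2.8577
Sum = 5.2676
Softmax = [0.0828, 0.3747, 0.5425]
p[0] = 0.436/5.2676 = 0.0828

0.0828


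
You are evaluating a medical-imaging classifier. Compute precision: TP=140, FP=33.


Precision = TP/(TP+FP)
= 140/(140+33)
= 140/173 = 80.92%

80.92%


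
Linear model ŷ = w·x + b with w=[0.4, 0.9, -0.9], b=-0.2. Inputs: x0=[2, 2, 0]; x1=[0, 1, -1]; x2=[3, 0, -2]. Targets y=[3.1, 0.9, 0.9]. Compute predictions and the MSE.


ŷ0 = (0.4)·(2) + (0.9)·(2) + (-0.9)·(0) - 0.2 = 2.4
ŷ1 = (0.4)·(0) + (0.9)·(1) + (-0.9)·(-1) - 0.2 = 1.6
ŷ2 = (0.4)·(3) + (0.9)·(0) + (-0.9)·(-2) - 0.2 = 2.8
errors² = [0.49, 0.49, 3.61]
MSE = 4.5900/3 = 1.53

1.53


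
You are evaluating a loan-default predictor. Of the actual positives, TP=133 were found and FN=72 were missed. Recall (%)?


Recall = TP/(TP+FN)
= 133/(133+72)
= 133/205 = 64.88%

64.88%


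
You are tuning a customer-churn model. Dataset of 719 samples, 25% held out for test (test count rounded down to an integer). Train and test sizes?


Test = ⌊719·25/100⌋ = 179
Train = 719 - 179 = 540

Train: 540, Test: 179


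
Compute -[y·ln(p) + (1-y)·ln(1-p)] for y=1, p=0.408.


BCE = -[y·ln(p) + (1-y)·ln(1-p)]
= -1·ln(0.408) - 0
= -ln(0.408) = 0.8965

0.8965


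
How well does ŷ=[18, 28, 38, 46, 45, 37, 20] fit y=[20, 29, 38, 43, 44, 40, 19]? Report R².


ȳ = 33.2857
SS_res = Σ(y-ŷ)² = 25
SS_tot = Σ(y-ȳ)² = 675.43
R² = 1 - SS_res/SS_tot = 1 - 0.037 = 0.963

0.963


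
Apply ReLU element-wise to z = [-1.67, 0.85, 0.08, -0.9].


ReLU(-1.67) = max(0, -1.67) = 0.0
ReLU(0.85) = max(0, 0.85) = 0.85
ReLU(0.08) = max(0, 0.08) = 0.08
ReLU(-0.9) = max(0, -0.9) = 0.0
result = [0.0, 0.85, 0.08, 0.0]

[0.0, 0.85, 0.08, 0.0]


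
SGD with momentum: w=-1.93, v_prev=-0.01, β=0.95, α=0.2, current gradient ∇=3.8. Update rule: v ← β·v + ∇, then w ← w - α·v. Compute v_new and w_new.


v_new = 0.95·-0.01 + 3.8 = -0.0095 + 3.8 = 3.7905
w_new = -1.93 - 0.2·3.7905 = -1.93 - 0.7581 = -2.6881

v_new=3.7905, w_new=-2.6881


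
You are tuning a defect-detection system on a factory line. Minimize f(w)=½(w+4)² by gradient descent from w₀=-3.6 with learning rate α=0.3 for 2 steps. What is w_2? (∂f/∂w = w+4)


step 1: grad = -3.6+4 = 0.4; w = -3.6 - 0.3·(0.4) = -3.72
step 2: grad = -3.72+4 = 0.28; w = -3.72 - 0.3·(0.28) = -3.804

-3.804


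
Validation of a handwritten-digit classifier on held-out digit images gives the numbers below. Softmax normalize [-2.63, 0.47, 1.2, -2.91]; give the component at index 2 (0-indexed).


Exponentials: e^-2.63=0.0721, e^0.47=1.6, e^1.2=3.3201, e^-2.91=0.0545
Sum = 5.0467
Softmax = [0.0143, 0.317, 0.6579, 0.0108]
p[2] = 3.3201/5.0467 = 0.6579

0.6579


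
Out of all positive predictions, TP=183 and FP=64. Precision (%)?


Precision = TP/(TP+FP)
= 183/(183+64)
= 183/247 = 74.09%

74.09%


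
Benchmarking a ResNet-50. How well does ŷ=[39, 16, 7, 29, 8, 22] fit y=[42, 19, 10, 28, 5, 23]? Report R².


ȳ = 21.1667
SS_res = Σ(y-ŷ)² = 38
SS_tot = Σ(y-ȳ)² = 874.83
R² = 1 - SS_res/SS_tot = 1 - 0.0434 = 0.9566

0.9566


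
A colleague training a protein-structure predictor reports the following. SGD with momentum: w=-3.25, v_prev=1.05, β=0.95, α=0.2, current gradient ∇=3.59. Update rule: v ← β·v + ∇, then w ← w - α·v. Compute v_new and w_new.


v_new = 0.95·1.05 + 3.59 = 0.9975 + 3.59 = 4.5875
w_new = -3.25 - 0.2·4.5875 = -3.25 - 0.9175 = -4.1675

v_new=4.5875, w_new=-4.1675


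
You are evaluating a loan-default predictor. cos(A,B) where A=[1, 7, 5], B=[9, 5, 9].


A·B = 1·9 + 7·5 + 5·9 = 89
‖A‖ = √75 = 8.6603, ‖B‖ = √187 = 13.6748
cos = 89/(√75·√187) = 89/√14025 = 0.7515

0.7515


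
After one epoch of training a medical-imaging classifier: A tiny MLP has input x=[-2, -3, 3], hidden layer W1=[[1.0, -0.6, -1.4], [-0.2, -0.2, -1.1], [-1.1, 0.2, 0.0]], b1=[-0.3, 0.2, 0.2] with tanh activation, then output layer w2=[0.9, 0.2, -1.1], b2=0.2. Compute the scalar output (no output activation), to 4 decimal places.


z1[0] = (1.0)·(-2) + (-0.6)·(-3) + (-1.4)·(3) - 0.3 = -4.7
z1[1] = (-0.2)·(-2) + (-0.2)·(-3) + (-1.1)·(3) + 0.2 = -2.1
z1[2] = (-1.1)·(-2) + (0.2)·(-3) + (0.0)·(3) + 0.2 = 1.8
h = tanh(z1) = [-0.9998, -0.9705, 0.9468]
output = (0.9)·(-0.9998) + (0.2)·(-0.9705) + (-1.1)·(0.9468) + 0.2 = -1.9354

-1.9354


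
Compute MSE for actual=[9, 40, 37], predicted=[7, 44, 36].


Squared errors: (9-7)²=4, (40-44)²=16, (37-36)²=1
Sum = 21
MSE = 21/3 = 7

7


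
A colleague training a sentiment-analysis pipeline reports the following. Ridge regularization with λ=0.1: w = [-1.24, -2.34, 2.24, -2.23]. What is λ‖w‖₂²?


‖w‖₂² = (-1.24)² + (-2.34)² + (2.24)² + (-2.23)²
     = 1.5376 + 5.4756 + 5.0176 + 4.9729
     = 17.0037
λ·‖w‖₂² = 0.1·17.0037 = 1.70037

1.70037


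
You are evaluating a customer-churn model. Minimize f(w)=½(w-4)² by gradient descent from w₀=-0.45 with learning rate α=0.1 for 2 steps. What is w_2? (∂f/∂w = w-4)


step 1: grad = -0.45-4 = -4.45; w = -0.45 - 0.1·(-4.45) = -0.005
step 2: grad = -0.005-4 = -4.005; w = -0.005 - 0.1·(-4.005) = 0.3955

0.3955


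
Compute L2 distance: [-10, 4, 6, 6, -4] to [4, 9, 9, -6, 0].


d = √((-10-4)² + (4-9)² + (6-9)² + (6+ 6)² + (-4-0)²)
  = √(196 + 25 + 9 + 144 + 16)
  = √390 = 19.7484

19.7484


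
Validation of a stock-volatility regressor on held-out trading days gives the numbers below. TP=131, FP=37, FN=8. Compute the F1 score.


Precision = 131/168 = 0.7798
Recall = 131/139 = 0.9424
F1 = 2·P·R/(P+R) = 2·TP/(2·TP+FP+FN) = 262/(262+37+8) = 262/307 = 0.8534

0.8534


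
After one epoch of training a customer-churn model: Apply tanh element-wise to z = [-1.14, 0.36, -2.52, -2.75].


tanh(-1.14) = -0.8144
tanh(0.36) = 0.3452
tanh(-2.52) = -0.9871
tanh(-2.75) = -0.9919
result = [-0.8144, 0.3452, -0.9871, -0.9919]

[-0.8144, 0.3452, -0.9871, -0.9919]


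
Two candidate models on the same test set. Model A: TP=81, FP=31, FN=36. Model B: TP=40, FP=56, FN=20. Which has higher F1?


Model A: P=81/112=0.7232, R=81/117=0.6923, F1=2PR/(P+R)=2TP/(2TP+FP+FN)=162/229=0.7074
Model B: P=40/96=0.4167, R=40/60=0.6667, F1=2PR/(P+R)=2TP/(2TP+FP+FN)=80/156=0.5128
0.7074 > 0.5128 → Model A

Model A


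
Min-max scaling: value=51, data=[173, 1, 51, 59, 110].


min=1, max=173
(51-1)/(173-1) = 50/172 = 0.2907

0.2907


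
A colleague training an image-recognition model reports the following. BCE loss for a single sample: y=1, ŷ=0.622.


BCE = -[y·ln(p) + (1-y)·ln(1-p)]
= -1·ln(0.622) - 0
= -ln(0.622) = 0.4748

0.4748


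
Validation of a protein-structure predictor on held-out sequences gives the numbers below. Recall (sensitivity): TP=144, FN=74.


Recall = TP/(TP+FN)
= 144/(144+74)
= 144/218 = 66.06%

66.06%


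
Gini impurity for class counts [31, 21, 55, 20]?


Probabilities: [31/127, 21/127, 55/127, 20/127] ≈ [0.2441, 0.1654, 0.4331, 0.1575]
Σpᵢ² = (961 + 441 + 3025 + 400)/127² = 4827/16129
Gini = 1 - Σpᵢ² = 1 - 4827/16129 = 0.7007

0.7007


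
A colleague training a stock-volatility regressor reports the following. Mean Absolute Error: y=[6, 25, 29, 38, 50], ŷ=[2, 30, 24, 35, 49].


Absolute errors: |6-2|=4, |25-30|=5, |29-24|=5, |38-35|=3, |50-49|=1
Sum = 18
MAE = 18/5 = 18/5

18/5


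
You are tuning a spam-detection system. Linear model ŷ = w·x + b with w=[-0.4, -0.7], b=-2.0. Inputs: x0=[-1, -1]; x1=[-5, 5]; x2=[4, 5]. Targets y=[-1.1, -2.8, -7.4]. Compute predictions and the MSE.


ŷ0 = (-0.4)·(-1) + (-0.7)·(-1) - 2.0 = -0.9
ŷ1 = (-0.4)·(-5) + (-0.7)·(5) - 2.0 = -3.5
ŷ2 = (-0.4)·(4) + (-0.7)·(5) - 2.0 = -7.1
errors² = [0.04, 0.49, 0.09]
MSE = 0.6200/3 = 0.2067

0.2067


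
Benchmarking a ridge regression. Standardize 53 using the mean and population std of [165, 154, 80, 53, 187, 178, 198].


μ = 145, σ = 51.868
z = (53 - 145)/51.868 = -1.7737

-1.7737


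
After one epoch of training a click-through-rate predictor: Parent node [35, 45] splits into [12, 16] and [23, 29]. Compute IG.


Parent = [35, 45], H_parent = 0.9887
H_left = 0.9852 (n=28), H_right = 0.9904 (n=52)
H_children = (28/80)·0.9852 + (52/80)·0.9904 = 0.9886
IG = 0.9887 - 0.9886 = 0.0001

0.0001


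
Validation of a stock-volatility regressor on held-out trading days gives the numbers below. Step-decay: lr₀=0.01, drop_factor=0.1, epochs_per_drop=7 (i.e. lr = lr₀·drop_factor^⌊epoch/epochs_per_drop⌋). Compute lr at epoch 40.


n_drops = ⌊40/7⌋ = 5
lr = 0.01·0.1^5 = 0.01·0.00001 = 0.0000001

0.0000001


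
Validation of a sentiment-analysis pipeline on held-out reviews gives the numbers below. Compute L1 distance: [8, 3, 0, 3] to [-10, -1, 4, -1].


d = |8+ 10| + |3+ 1| + |0-4| + |3+ 1|
  = 18 + 4 + 4 + 4
  = 30

30


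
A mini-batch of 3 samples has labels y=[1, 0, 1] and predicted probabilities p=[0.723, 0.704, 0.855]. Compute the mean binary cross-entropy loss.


L[0] = -ln(0.723) = 0.3243
L[1] = -ln(1-0.704) = -ln(0.296) = 1.2174
L[2] = -ln(0.855) = 0.1567
mean = (0.3243 + 1.2174 + 0.1567)/3 = 0.5661

0.5661


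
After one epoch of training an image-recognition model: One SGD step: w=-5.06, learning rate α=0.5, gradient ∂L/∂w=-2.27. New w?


w_new = w - α·∇
= -5.06 - 0.5·-2.27
= -5.06 + 1.135
= -3.925

-3.925


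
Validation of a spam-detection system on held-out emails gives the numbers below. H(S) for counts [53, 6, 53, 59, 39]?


Probabilities: [53/210, 6/210, 53/210, 59/210, 39/210] ≈ [0.2524, 0.0286, 0.2524, 0.281, 0.1857]
H = -((53/210)·log₂(53/210) + (6/210)·log₂(6/210) + (53/210)·log₂(53/210) + (59/210)·log₂(59/210) + (39/210)·log₂(39/210))
  = 2.1148 bits

2.1148 bits


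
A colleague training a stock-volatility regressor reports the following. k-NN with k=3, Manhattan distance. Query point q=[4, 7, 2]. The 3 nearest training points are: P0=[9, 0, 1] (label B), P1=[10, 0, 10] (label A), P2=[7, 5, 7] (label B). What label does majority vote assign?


d(q,P0) = 13  (label B)
d(q,P1) = 21  (label A)
d(q,P2) = 10  (label B)
Votes: A=1, B=2
Majority → B

B


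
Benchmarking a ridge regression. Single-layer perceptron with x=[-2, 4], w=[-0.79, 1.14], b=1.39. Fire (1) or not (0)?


z = (-2)·(-0.79) + (4)·(1.14) + 1.39
  = 7.53
step(z) = 1 (z≥0)

1


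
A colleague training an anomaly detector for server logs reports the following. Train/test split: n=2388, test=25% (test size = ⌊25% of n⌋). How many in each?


Test = ⌊2388·25/100⌋ = 597
Train = 2388 - 597 = 1791

Train: 1791, Test: 597


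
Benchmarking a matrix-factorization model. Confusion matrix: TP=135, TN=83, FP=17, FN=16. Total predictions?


Total = TP + TN + FP + FN
= 135 + 83 + 17 + 16
= 251
(Predicted positive: 152, predicted negative: 99)

251


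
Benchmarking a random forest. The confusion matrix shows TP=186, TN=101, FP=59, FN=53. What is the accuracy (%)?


Accuracy = (TP+TN)/(TP+TN+FP+FN)
= (186+101)/(399)
= 287/399 = 71.93%

71.93%


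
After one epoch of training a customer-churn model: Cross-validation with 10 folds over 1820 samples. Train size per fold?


Fold size = 1820/10 = 182
Training per fold = 1820 - 182 = 1638

1638


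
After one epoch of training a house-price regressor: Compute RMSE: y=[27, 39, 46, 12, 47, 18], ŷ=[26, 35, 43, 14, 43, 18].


MSE = 46/6 = 7.6667
RMSE = √(46/6) = 2.7689

2.7689


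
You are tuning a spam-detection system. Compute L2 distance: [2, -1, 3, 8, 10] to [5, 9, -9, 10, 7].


d = √((2-5)² + (-1-9)² + (3+ 9)² + (8-10)² + (10-7)²)
  = √(9 + 100 + 144 + 4 + 9)
  = √266 = 16.3095

16.3095


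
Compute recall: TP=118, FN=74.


Recall = TP/(TP+FN)
= 118/(118+74)
= 118/192 = 61.46%

61.46%


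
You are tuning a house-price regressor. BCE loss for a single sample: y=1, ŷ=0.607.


BCE = -[y·ln(p) + (1-y)·ln(1-p)]
= -1·ln(0.607) - 0
= -ln(0.607) = 0.4992

0.4992


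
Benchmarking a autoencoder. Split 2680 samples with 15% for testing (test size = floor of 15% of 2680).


Test = ⌊2680·15/100⌋ = 402
Train = 2680 - 402 = 2278

Train: 2278, Test: 402


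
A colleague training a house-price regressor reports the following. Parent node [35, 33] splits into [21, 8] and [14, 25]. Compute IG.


Parent = [35, 33], H_parent = 0.9994
H_left = 0.8498 (n=29), H_right = 0.9418 (n=39)
H_children = (29/68)·0.8498 + (39/68)·0.9418 = 0.9026
IG = 0.9994 - 0.9026 = 0.0968

0.0968


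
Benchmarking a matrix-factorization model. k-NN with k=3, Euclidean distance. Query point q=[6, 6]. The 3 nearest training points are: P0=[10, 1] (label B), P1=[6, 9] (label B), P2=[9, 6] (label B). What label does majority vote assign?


d(q,P0) = 6.4031  (label B)
d(q,P1) = 3.0  (label B)
d(q,P2) = 3.0  (label B)
Votes: A=0, B=3
Majority → B

B


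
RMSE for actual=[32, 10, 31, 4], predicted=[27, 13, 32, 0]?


MSE = 51/4 = 12.75
RMSE = √(51/4) = 3.5707

3.5707


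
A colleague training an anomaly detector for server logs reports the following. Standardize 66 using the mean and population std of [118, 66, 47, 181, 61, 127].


μ = 100, σ = 46.7262
z = (66 - 100)/46.7262 = -0.7276

-0.7276
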